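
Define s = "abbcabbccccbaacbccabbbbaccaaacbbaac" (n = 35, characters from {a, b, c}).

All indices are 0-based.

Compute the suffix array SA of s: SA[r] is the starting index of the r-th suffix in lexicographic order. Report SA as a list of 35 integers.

rank | idx | suffix
   0 |  26 | aaacbbaac
   1 |  32 | aac
   2 |  27 | aacbbaac
   3 |  12 | aacbccabbbbaccaaacbbaac
   4 |  18 | abbbbaccaaacbbaac
   5 |   0 | abbcabbccccbaacbccabbbbaccaaacbbaac
   6 |   4 | abbccccbaacbccabbbbaccaaacbbaac
   7 |  33 | ac
   8 |  28 | acbbaac
   9 |  13 | acbccabbbbaccaaacbbaac
  10 |  23 | accaaacbbaac
  11 |  31 | baac
  12 |  11 | baacbccabbbbaccaaacbbaac
  13 |  22 | baccaaacbbaac
  14 |  30 | bbaac
  15 |  21 | bbaccaaacbbaac
  16 |  20 | bbbaccaaacbbaac
  17 |  19 | bbbbaccaaacbbaac
  18 |   1 | bbcabbccccbaacbccabbbbaccaaacbbaac
  19 |   5 | bbccccbaacbccabbbbaccaaacbbaac
  20 |   2 | bcabbccccbaacbccabbbbaccaaacbbaac
  21 |  15 | bccabbbbaccaaacbbaac
  22 |   6 | bccccbaacbccabbbbaccaaacbbaac
  23 |  34 | c
  24 |  25 | caaacbbaac
  25 |  17 | cabbbbaccaaacbbaac
  26 |   3 | cabbccccbaacbccabbbbaccaaacbbaac
  27 |  10 | cbaacbccabbbbaccaaacbbaac
  28 |  29 | cbbaac
  29 |  14 | cbccabbbbaccaaacbbaac
  30 |  24 | ccaaacbbaac
  31 |  16 | ccabbbbaccaaacbbaac
  32 |   9 | ccbaacbccabbbbaccaaacbbaac
  33 |   8 | cccbaacbccabbbbaccaaacbbaac
  34 |   7 | ccccbaacbccabbbbaccaaacbbaac

[26, 32, 27, 12, 18, 0, 4, 33, 28, 13, 23, 31, 11, 22, 30, 21, 20, 19, 1, 5, 2, 15, 6, 34, 25, 17, 3, 10, 29, 14, 24, 16, 9, 8, 7]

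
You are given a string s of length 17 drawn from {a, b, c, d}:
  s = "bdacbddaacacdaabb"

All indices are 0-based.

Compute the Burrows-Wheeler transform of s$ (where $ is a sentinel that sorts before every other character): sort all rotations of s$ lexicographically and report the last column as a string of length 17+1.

bddaadcba$caaacdbb

rank  rotation            last
    0  $bdacbddaacacdaabb  b
    1  aabb$bdacbddaacacd  d
    2  aacacdaabb$bdacbdd  d
    3  abb$bdacbddaacacda  a
    4  acacdaabb$bdacbdda  a
    5  acbddaacacdaabb$bd  d
    6  acdaabb$bdacbddaac  c
    7  b$bdacbddaacacdaab  b
    8  bb$bdacbddaacacdaa  a
    9  bdacbddaacacdaabb$  $
   10  bddaacacdaabb$bdac  c
   11  cacdaabb$bdacbddaa  a
   12  cbddaacacdaabb$bda  a
   13  cdaabb$bdacbddaaca  a
   14  daabb$bdacbddaacac  c
   15  daacacdaabb$bdacbd  d
   16  dacbddaacacdaabb$b  b
   17  ddaacacdaabb$bdacb  b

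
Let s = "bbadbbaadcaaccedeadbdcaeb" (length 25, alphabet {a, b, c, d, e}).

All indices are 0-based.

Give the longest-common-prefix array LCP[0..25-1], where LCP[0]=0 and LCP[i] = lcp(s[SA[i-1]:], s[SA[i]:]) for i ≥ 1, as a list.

[0, 2, 1, 1, 3, 2, 1, 0, 1, 2, 1, 3, 1, 0, 2, 1, 1, 0, 2, 1, 3, 1, 0, 1, 1]

sorted suffixes:
  #0 SA[0]=10  'aaccedeadbdcaeb'
  #1 SA[1]=6  'aadcaaccedeadbdcaeb'
  #2 SA[2]=11  'accedeadbdcaeb'
  #3 SA[3]=2  'adbbaadcaaccedeadbdcaeb'
  #4 SA[4]=17  'adbdcaeb'
  #5 SA[5]=7  'adcaaccedeadbdcaeb'
  #6 SA[6]=22  'aeb'
  #7 SA[7]=24  'b'
  #8 SA[8]=5  'baadcaaccedeadbdcaeb'
  #9 SA[9]=1  'badbbaadcaaccedeadbdcaeb'
  #10 SA[10]=4  'bbaadcaaccedeadbdcaeb'
  #11 SA[11]=0  'bbadbbaadcaaccedeadbdcaeb'
  #12 SA[12]=19  'bdcaeb'
  #13 SA[13]=9  'caaccedeadbdcaeb'
  #14 SA[14]=21  'caeb'
  #15 SA[15]=12  'ccedeadbdcaeb'
  #16 SA[16]=13  'cedeadbdcaeb'
  #17 SA[17]=3  'dbbaadcaaccedeadbdcaeb'
  #18 SA[18]=18  'dbdcaeb'
  #19 SA[19]=8  'dcaaccedeadbdcaeb'
  #20 SA[20]=20  'dcaeb'
  #21 SA[21]=15  'deadbdcaeb'
  #22 SA[22]=16  'eadbdcaeb'
  #23 SA[23]=23  'eb'
  #24 SA[24]=14  'edeadbdcaeb'

SA = [10, 6, 11, 2, 17, 7, 22, 24, 5, 1, 4, 0, 19, 9, 21, 12, 13, 3, 18, 8, 20, 15, 16, 23, 14]
[i] adj suffixes → lcp
  [1] 10/6 → 2 ('aa')
  [2] 6/11 → 1 ('a')
  [3] 11/2 → 1 ('a')
  [4] 2/17 → 3 ('adb')
  [5] 17/7 → 2 ('ad')
  [6] 7/22 → 1 ('a')
  [7] 22/24 → 0 ('')
  [8] 24/5 → 1 ('b')
  [9] 5/1 → 2 ('ba')
  [10] 1/4 → 1 ('b')
  [11] 4/0 → 3 ('bba')
  [12] 0/19 → 1 ('b')
  [13] 19/9 → 0 ('')
  [14] 9/21 → 2 ('ca')
  [15] 21/12 → 1 ('c')
  [16] 12/13 → 1 ('c')
  [17] 13/3 → 0 ('')
  [18] 3/18 → 2 ('db')
  [19] 18/8 → 1 ('d')
  [20] 8/20 → 3 ('dca')
  [21] 20/15 → 1 ('d')
  [22] 15/16 → 0 ('')
  [23] 16/23 → 1 ('e')
  [24] 23/14 → 1 ('e')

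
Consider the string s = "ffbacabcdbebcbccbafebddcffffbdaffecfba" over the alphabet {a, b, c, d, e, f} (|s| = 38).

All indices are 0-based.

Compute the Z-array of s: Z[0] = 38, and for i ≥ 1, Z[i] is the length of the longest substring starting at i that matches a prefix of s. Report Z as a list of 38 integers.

Z[0]=38
i=1: i≥r, start 0; Z[1]=1 grow→box=[1,2)
i=2: i≥r, start 0; Z[2]=0
i=3: i≥r, start 0; Z[3]=0
i=4: i≥r, start 0; Z[4]=0
i=5: i≥r, start 0; Z[5]=0
i=6: i≥r, start 0; Z[6]=0
i=7: i≥r, start 0; Z[7]=0
i=8: i≥r, start 0; Z[8]=0
i=9: i≥r, start 0; Z[9]=0
i=10: i≥r, start 0; Z[10]=0
i=11: i≥r, start 0; Z[11]=0
i=12: i≥r, start 0; Z[12]=0
i=13: i≥r, start 0; Z[13]=0
i=14: i≥r, start 0; Z[14]=0
i=15: i≥r, start 0; Z[15]=0
i=16: i≥r, start 0; Z[16]=0
i=17: i≥r, start 0; Z[17]=0
i=18: i≥r, start 0; Z[18]=1 grow→box=[18,19)
i=19: i≥r, start 0; Z[19]=0
i=20: i≥r, start 0; Z[20]=0
i=21: i≥r, start 0; Z[21]=0
i=22: i≥r, start 0; Z[22]=0
i=23: i≥r, start 0; Z[23]=0
i=24: i≥r, start 0; Z[24]=2 grow→box=[24,26)
i=25: min(r-i=1, Z[1]=1)=1; Z[25]=2 grow→box=[25,27)
i=26: min(r-i=1, Z[1]=1)=1; Z[26]=3 grow→box=[26,29)
i=27: min(r-i=2, Z[1]=1)=1; Z[27]=1
i=28: min(r-i=1, Z[2]=0)=0; Z[28]=0
i=29: i≥r, start 0; Z[29]=0
i=30: i≥r, start 0; Z[30]=0
i=31: i≥r, start 0; Z[31]=2 grow→box=[31,33)
i=32: min(r-i=1, Z[1]=1)=1; Z[32]=1
i=33: i≥r, start 0; Z[33]=0
i=34: i≥r, start 0; Z[34]=0
i=35: i≥r, start 0; Z[35]=1 grow→box=[35,36)
i=36: i≥r, start 0; Z[36]=0
i=37: i≥r, start 0; Z[37]=0

[38, 1, 0, 0, 0, 0, 0, 0, 0, 0, 0, 0, 0, 0, 0, 0, 0, 0, 1, 0, 0, 0, 0, 0, 2, 2, 3, 1, 0, 0, 0, 2, 1, 0, 0, 1, 0, 0]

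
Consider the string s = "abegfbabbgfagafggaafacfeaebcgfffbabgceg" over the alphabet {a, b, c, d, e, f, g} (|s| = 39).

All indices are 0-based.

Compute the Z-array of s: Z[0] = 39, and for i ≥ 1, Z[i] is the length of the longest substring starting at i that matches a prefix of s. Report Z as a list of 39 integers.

Z[0]=39
i=1: outside box; Z[1]=0
i=2: outside box; Z[2]=0
i=3: outside box; Z[3]=0
i=4: outside box; Z[4]=0
i=5: outside box; Z[5]=0
i=6: outside box; Z[6]=2 extend→box=[6,8)
i=7: min(r-i=1, Z[1]=0)=0; Z[7]=0
i=8: outside box; Z[8]=0
i=9: outside box; Z[9]=0
i=10: outside box; Z[10]=0
i=11: outside box; Z[11]=1 extend→box=[11,12)
i=12: outside box; Z[12]=0
i=13: outside box; Z[13]=1 extend→box=[13,14)
i=14: outside box; Z[14]=0
i=15: outside box; Z[15]=0
i=16: outside box; Z[16]=0
i=17: outside box; Z[17]=1 extend→box=[17,18)
i=18: outside box; Z[18]=1 extend→box=[18,19)
i=19: outside box; Z[19]=0
i=20: outside box; Z[20]=1 extend→box=[20,21)
i=21: outside box; Z[21]=0
i=22: outside box; Z[22]=0
i=23: outside box; Z[23]=0
i=24: outside box; Z[24]=1 extend→box=[24,25)
i=25: outside box; Z[25]=0
i=26: outside box; Z[26]=0
i=27: outside box; Z[27]=0
i=28: outside box; Z[28]=0
i=29: outside box; Z[29]=0
i=30: outside box; Z[30]=0
i=31: outside box; Z[31]=0
i=32: outside box; Z[32]=0
i=33: outside box; Z[33]=2 extend→box=[33,35)
i=34: min(r-i=1, Z[1]=0)=0; Z[34]=0
i=35: outside box; Z[35]=0
i=36: outside box; Z[36]=0
i=37: outside box; Z[37]=0
i=38: outside box; Z[38]=0

[39, 0, 0, 0, 0, 0, 2, 0, 0, 0, 0, 1, 0, 1, 0, 0, 0, 1, 1, 0, 1, 0, 0, 0, 1, 0, 0, 0, 0, 0, 0, 0, 0, 2, 0, 0, 0, 0, 0]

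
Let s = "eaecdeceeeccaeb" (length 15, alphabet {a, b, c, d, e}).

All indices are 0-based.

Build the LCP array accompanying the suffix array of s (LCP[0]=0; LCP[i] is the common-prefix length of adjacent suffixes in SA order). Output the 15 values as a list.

[0, 2, 0, 0, 1, 1, 1, 0, 0, 1, 1, 2, 2, 1, 2]

rank | idx | suffix
   0 |  12 | aeb
   1 |   1 | aecdeceeeccaeb
   2 |  14 | b
   3 |  11 | caeb
   4 |  10 | ccaeb
   5 |   3 | cdeceeeccaeb
   6 |   6 | ceeeccaeb
   7 |   4 | deceeeccaeb
   8 |   0 | eaecdeceeeccaeb
   9 |  13 | eb
  10 |   9 | eccaeb
  11 |   2 | ecdeceeeccaeb
  12 |   5 | eceeeccaeb
  13 |   8 | eeccaeb
  14 |   7 | eeeccaeb

SA = [12, 1, 14, 11, 10, 3, 6, 4, 0, 13, 9, 2, 5, 8, 7]
i: (SA[i-1],SA[i]) lcp shared
  1: (12,1) 2 'ae'
  2: (1,14) 0 ''
  3: (14,11) 0 ''
  4: (11,10) 1 'c'
  5: (10,3) 1 'c'
  6: (3,6) 1 'c'
  7: (6,4) 0 ''
  8: (4,0) 0 ''
  9: (0,13) 1 'e'
  10: (13,9) 1 'e'
  11: (9,2) 2 'ec'
  12: (2,5) 2 'ec'
  13: (5,8) 1 'e'
  14: (8,7) 2 'ee'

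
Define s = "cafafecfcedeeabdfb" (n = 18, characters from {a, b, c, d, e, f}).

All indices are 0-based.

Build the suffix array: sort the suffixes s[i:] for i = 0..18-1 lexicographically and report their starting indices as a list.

rank | idx | suffix
   0 |  13 | abdfb
   1 |   1 | afafecfcedeeabdfb
   2 |   3 | afecfcedeeabdfb
   3 |  17 | b
   4 |  14 | bdfb
   5 |   0 | cafafecfcedeeabdfb
   6 |   8 | cedeeabdfb
   7 |   6 | cfcedeeabdfb
   8 |  10 | deeabdfb
   9 |  15 | dfb
  10 |  12 | eabdfb
  11 |   5 | ecfcedeeabdfb
  12 |   9 | edeeabdfb
  13 |  11 | eeabdfb
  14 |   2 | fafecfcedeeabdfb
  15 |  16 | fb
  16 |   7 | fcedeeabdfb
  17 |   4 | fecfcedeeabdfb

[13, 1, 3, 17, 14, 0, 8, 6, 10, 15, 12, 5, 9, 11, 2, 16, 7, 4]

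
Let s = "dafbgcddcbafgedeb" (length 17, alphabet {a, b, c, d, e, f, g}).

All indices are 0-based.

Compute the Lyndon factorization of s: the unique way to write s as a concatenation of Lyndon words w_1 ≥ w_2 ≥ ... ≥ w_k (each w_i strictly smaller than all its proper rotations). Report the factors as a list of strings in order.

emit factor 1: 'd' (i=0, period=1)
emit factor 2: 'afbgcddcbafgedeb' (i=1, period=16)

["d", "afbgcddcbafgedeb"]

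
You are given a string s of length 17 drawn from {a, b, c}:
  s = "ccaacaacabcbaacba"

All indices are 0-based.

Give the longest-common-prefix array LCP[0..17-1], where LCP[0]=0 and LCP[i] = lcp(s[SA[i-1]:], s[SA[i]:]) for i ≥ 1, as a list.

sorted suffixes:
  #0 SA[0]=16  'a'
  #1 SA[1]=2  'aacaacabcbaacba'
  #2 SA[2]=5  'aacabcbaacba'
  #3 SA[3]=12  'aacba'
  #4 SA[4]=8  'abcbaacba'
  #5 SA[5]=3  'acaacabcbaacba'
  #6 SA[6]=6  'acabcbaacba'
  #7 SA[7]=13  'acba'
  #8 SA[8]=15  'ba'
  #9 SA[9]=11  'baacba'
  #10 SA[10]=9  'bcbaacba'
  #11 SA[11]=1  'caacaacabcbaacba'
  #12 SA[12]=4  'caacabcbaacba'
  #13 SA[13]=7  'cabcbaacba'
  #14 SA[14]=14  'cba'
  #15 SA[15]=10  'cbaacba'
  #16 SA[16]=0  'ccaacaacabcbaacba'

SA = [16, 2, 5, 12, 8, 3, 6, 13, 15, 11, 9, 1, 4, 7, 14, 10, 0]
rank  pair      lcp
   1  s[16:],s[2:]  1  'a'
   2  s[2:],s[5:]  4  'aaca'
   3  s[5:],s[12:]  3  'aac'
   4  s[12:],s[8:]  1  'a'
   5  s[8:],s[3:]  1  'a'
   6  s[3:],s[6:]  3  'aca'
   7  s[6:],s[13:]  2  'ac'
   8  s[13:],s[15:]  0  ''
   9  s[15:],s[11:]  2  'ba'
  10  s[11:],s[9:]  1  'b'
  11  s[9:],s[1:]  0  ''
  12  s[1:],s[4:]  5  'caaca'
  13  s[4:],s[7:]  2  'ca'
  14  s[7:],s[14:]  1  'c'
  15  s[14:],s[10:]  3  'cba'
  16  s[10:],s[0:]  1  'c'

[0, 1, 4, 3, 1, 1, 3, 2, 0, 2, 1, 0, 5, 2, 1, 3, 1]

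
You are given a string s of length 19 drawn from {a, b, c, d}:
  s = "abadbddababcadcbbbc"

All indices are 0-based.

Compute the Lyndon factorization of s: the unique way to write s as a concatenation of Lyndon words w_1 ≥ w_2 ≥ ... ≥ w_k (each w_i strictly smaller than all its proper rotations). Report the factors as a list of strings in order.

emit factor 1: 'abadbdd' (i=0, period=7)
emit factor 2: 'ababcadcbbbc' (i=7, period=12)

["abadbdd", "ababcadcbbbc"]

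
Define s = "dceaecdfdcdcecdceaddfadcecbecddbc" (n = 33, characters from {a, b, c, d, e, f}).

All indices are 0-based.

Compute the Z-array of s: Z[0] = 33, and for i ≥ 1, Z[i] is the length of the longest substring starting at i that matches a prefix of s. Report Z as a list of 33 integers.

Z[0]=33
i=1: outside box; Z[1]=0
i=2: outside box; Z[2]=0
i=3: outside box; Z[3]=0
i=4: outside box; Z[4]=0
i=5: outside box; Z[5]=0
i=6: outside box; Z[6]=1 extend→box=[6,7)
i=7: outside box; Z[7]=0
i=8: outside box; Z[8]=2 extend→box=[8,10)
i=9: min(r-i=1, Z[1]=0)=0; Z[9]=0
i=10: outside box; Z[10]=3 extend→box=[10,13)
i=11: min(r-i=2, Z[1]=0)=0; Z[11]=0
i=12: min(r-i=1, Z[2]=0)=0; Z[12]=0
i=13: outside box; Z[13]=0
i=14: outside box; Z[14]=4 extend→box=[14,18)
i=15: min(r-i=3, Z[1]=0)=0; Z[15]=0
i=16: min(r-i=2, Z[2]=0)=0; Z[16]=0
i=17: min(r-i=1, Z[3]=0)=0; Z[17]=0
i=18: outside box; Z[18]=1 extend→box=[18,19)
i=19: outside box; Z[19]=1 extend→box=[19,20)
i=20: outside box; Z[20]=0
i=21: outside box; Z[21]=0
i=22: outside box; Z[22]=3 extend→box=[22,25)
i=23: min(r-i=2, Z[1]=0)=0; Z[23]=0
i=24: min(r-i=1, Z[2]=0)=0; Z[24]=0
i=25: outside box; Z[25]=0
i=26: outside box; Z[26]=0
i=27: outside box; Z[27]=0
i=28: outside box; Z[28]=0
i=29: outside box; Z[29]=1 extend→box=[29,30)
i=30: outside box; Z[30]=1 extend→box=[30,31)
i=31: outside box; Z[31]=0
i=32: outside box; Z[32]=0

[33, 0, 0, 0, 0, 0, 1, 0, 2, 0, 3, 0, 0, 0, 4, 0, 0, 0, 1, 1, 0, 0, 3, 0, 0, 0, 0, 0, 0, 1, 1, 0, 0]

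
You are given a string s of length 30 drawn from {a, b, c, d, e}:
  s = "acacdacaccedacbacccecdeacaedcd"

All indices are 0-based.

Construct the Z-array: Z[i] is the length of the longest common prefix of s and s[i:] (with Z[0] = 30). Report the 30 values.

[30, 0, 2, 0, 0, 4, 0, 2, 0, 0, 0, 0, 2, 0, 0, 2, 0, 0, 0, 0, 0, 0, 0, 3, 0, 1, 0, 0, 0, 0]

Z[0]=30
i=1: i≥r, start 0; Z[1]=0
i=2: i≥r, start 0; Z[2]=2 extend→box=[2,4)
i=3: min(r-i=1, Z[1]=0)=0; Z[3]=0
i=4: i≥r, start 0; Z[4]=0
i=5: i≥r, start 0; Z[5]=4 extend→box=[5,9)
i=6: min(r-i=3, Z[1]=0)=0; Z[6]=0
i=7: min(r-i=2, Z[2]=2)=2; Z[7]=2
i=8: min(r-i=1, Z[3]=0)=0; Z[8]=0
i=9: i≥r, start 0; Z[9]=0
i=10: i≥r, start 0; Z[10]=0
i=11: i≥r, start 0; Z[11]=0
i=12: i≥r, start 0; Z[12]=2 extend→box=[12,14)
i=13: min(r-i=1, Z[1]=0)=0; Z[13]=0
i=14: i≥r, start 0; Z[14]=0
i=15: i≥r, start 0; Z[15]=2 extend→box=[15,17)
i=16: min(r-i=1, Z[1]=0)=0; Z[16]=0
i=17: i≥r, start 0; Z[17]=0
i=18: i≥r, start 0; Z[18]=0
i=19: i≥r, start 0; Z[19]=0
i=20: i≥r, start 0; Z[20]=0
i=21: i≥r, start 0; Z[21]=0
i=22: i≥r, start 0; Z[22]=0
i=23: i≥r, start 0; Z[23]=3 extend→box=[23,26)
i=24: min(r-i=2, Z[1]=0)=0; Z[24]=0
i=25: min(r-i=1, Z[2]=2)=1; Z[25]=1
i=26: i≥r, start 0; Z[26]=0
i=27: i≥r, start 0; Z[27]=0
i=28: i≥r, start 0; Z[28]=0
i=29: i≥r, start 0; Z[29]=0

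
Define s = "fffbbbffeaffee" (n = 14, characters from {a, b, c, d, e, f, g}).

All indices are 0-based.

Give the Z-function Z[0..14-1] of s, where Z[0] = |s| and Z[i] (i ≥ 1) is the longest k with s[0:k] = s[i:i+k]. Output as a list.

[14, 2, 1, 0, 0, 0, 2, 1, 0, 0, 2, 1, 0, 0]

Z[0]=14
i=1: outside box; Z[1]=2 scan→box=[1,3)
i=2: min(r-i=1, Z[1]=2)=1; Z[2]=1
i=3: outside box; Z[3]=0
i=4: outside box; Z[4]=0
i=5: outside box; Z[5]=0
i=6: outside box; Z[6]=2 scan→box=[6,8)
i=7: min(r-i=1, Z[1]=2)=1; Z[7]=1
i=8: outside box; Z[8]=0
i=9: outside box; Z[9]=0
i=10: outside box; Z[10]=2 scan→box=[10,12)
i=11: min(r-i=1, Z[1]=2)=1; Z[11]=1
i=12: outside box; Z[12]=0
i=13: outside box; Z[13]=0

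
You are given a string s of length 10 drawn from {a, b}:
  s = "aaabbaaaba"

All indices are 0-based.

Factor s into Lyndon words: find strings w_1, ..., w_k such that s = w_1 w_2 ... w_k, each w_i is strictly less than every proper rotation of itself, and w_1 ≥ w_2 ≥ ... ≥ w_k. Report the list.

["aaabb", "aaab", "a"]

emit factor 1: 'aaabb' (i=0, period=5)
emit factor 2: 'aaab' (i=5, period=4)
emit factor 3: 'a' (i=9, period=1)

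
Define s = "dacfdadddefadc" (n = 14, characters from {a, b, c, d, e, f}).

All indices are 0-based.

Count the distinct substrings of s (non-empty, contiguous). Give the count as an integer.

rank | idx | suffix
   0 |   1 | acfdadddefadc
   1 |  11 | adc
   2 |   5 | adddefadc
   3 |  13 | c
   4 |   2 | cfdadddefadc
   5 |   0 | dacfdadddefadc
   6 |   4 | dadddefadc
   7 |  12 | dc
   8 |   6 | dddefadc
   9 |   7 | ddefadc
  10 |   8 | defadc
  11 |   9 | efadc
  12 |  10 | fadc
  13 |   3 | fdadddefadc

SA = [1, 11, 5, 13, 2, 0, 4, 12, 6, 7, 8, 9, 10, 3]
rank  pair      lcp
   1  s[1:],s[11:]  1  'a'
   2  s[11:],s[5:]  2  'ad'
   3  s[5:],s[13:]  0  ''
   4  s[13:],s[2:]  1  'c'
   5  s[2:],s[0:]  0  ''
   6  s[0:],s[4:]  2  'da'
   7  s[4:],s[12:]  1  'd'
   8  s[12:],s[6:]  1  'd'
   9  s[6:],s[7:]  2  'dd'
  10  s[7:],s[8:]  1  'd'
  11  s[8:],s[9:]  0  ''
  12  s[9:],s[10:]  0  ''
  13  s[10:],s[3:]  1  'f'

n(n+1)/2 = 14·15/2 = 105
Σ LCP = 0 + 1 + 2 + 0 + 1 + 0 + 2 + 1 + 1 + 2 + 1 + 0 + 0 + 1 = 12
distinct = 105 − 12 = 93

93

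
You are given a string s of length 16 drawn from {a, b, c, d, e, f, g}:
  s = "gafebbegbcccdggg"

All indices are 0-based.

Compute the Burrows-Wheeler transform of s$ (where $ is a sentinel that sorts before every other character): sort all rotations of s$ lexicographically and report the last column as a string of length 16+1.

ggegbbcccfbag$egd

rank  rotation           last
    0  $gafebbegbcccdggg  g
    1  afebbegbcccdggg$g  g
    2  bbegbcccdggg$gafe  e
    3  bcccdggg$gafebbeg  g
    4  begbcccdggg$gafeb  b
    5  cccdggg$gafebbegb  b
    6  ccdggg$gafebbegbc  c
    7  cdggg$gafebbegbcc  c
    8  dggg$gafebbegbccc  c
    9  ebbegbcccdggg$gaf  f
   10  egbcccdggg$gafebb  b
   11  febbegbcccdggg$ga  a
   12  g$gafebbegbcccdgg  g
   13  gafebbegbcccdggg$  $
   14  gbcccdggg$gafebbe  e
   15  gg$gafebbegbcccdg  g
   16  ggg$gafebbegbcccd  d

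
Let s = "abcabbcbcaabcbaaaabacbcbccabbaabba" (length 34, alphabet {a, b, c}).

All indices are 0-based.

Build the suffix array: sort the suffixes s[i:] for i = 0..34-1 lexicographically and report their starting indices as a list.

[33, 14, 15, 16, 29, 9, 17, 30, 26, 3, 0, 10, 19, 32, 13, 28, 18, 31, 27, 4, 7, 1, 11, 5, 21, 23, 8, 25, 2, 12, 6, 20, 22, 24]

rank | idx | suffix
   0 |  33 | a
   1 |  14 | aaaabacbcbccabbaabba
   2 |  15 | aaabacbcbccabbaabba
   3 |  16 | aabacbcbccabbaabba
   4 |  29 | aabba
   5 |   9 | aabcbaaaabacbcbccabbaabba
   6 |  17 | abacbcbccabbaabba
   7 |  30 | abba
   8 |  26 | abbaabba
   9 |   3 | abbcbcaabcbaaaabacbcbccabbaabba
  10 |   0 | abcabbcbcaabcbaaaabacbcbccabbaabba
  11 |  10 | abcbaaaabacbcbccabbaabba
  12 |  19 | acbcbccabbaabba
  13 |  32 | ba
  14 |  13 | baaaabacbcbccabbaabba
  15 |  28 | baabba
  16 |  18 | bacbcbccabbaabba
  17 |  31 | bba
  18 |  27 | bbaabba
  19 |   4 | bbcbcaabcbaaaabacbcbccabbaabba
  20 |   7 | bcaabcbaaaabacbcbccabbaabba
  21 |   1 | bcabbcbcaabcbaaaabacbcbccabbaabba
  22 |  11 | bcbaaaabacbcbccabbaabba
  23 |   5 | bcbcaabcbaaaabacbcbccabbaabba
  24 |  21 | bcbccabbaabba
  25 |  23 | bccabbaabba
  26 |   8 | caabcbaaaabacbcbccabbaabba
  27 |  25 | cabbaabba
  28 |   2 | cabbcbcaabcbaaaabacbcbccabbaabba
  29 |  12 | cbaaaabacbcbccabbaabba
  30 |   6 | cbcaabcbaaaabacbcbccabbaabba
  31 |  20 | cbcbccabbaabba
  32 |  22 | cbccabbaabba
  33 |  24 | ccabbaabba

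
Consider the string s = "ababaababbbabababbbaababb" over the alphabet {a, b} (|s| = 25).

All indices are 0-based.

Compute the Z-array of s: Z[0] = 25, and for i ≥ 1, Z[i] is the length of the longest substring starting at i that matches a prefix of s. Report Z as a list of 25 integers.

Z[0]=25
i=1: i≥r, start 0; Z[1]=0
i=2: i≥r, start 0; Z[2]=3 extend→box=[2,5)
i=3: min(r-i=2, Z[1]=0)=0; Z[3]=0
i=4: min(r-i=1, Z[2]=3)=1; Z[4]=1
i=5: i≥r, start 0; Z[5]=4 extend→box=[5,9)
i=6: min(r-i=3, Z[1]=0)=0; Z[6]=0
i=7: min(r-i=2, Z[2]=3)=2; Z[7]=2
i=8: min(r-i=1, Z[3]=0)=0; Z[8]=0
i=9: i≥r, start 0; Z[9]=0
i=10: i≥r, start 0; Z[10]=0
i=11: i≥r, start 0; Z[11]=5 extend→box=[11,16)
i=12: min(r-i=4, Z[1]=0)=0; Z[12]=0
i=13: min(r-i=3, Z[2]=3)=3; Z[13]=4 extend→box=[13,17)
i=14: min(r-i=3, Z[1]=0)=0; Z[14]=0
i=15: min(r-i=2, Z[2]=3)=2; Z[15]=2
i=16: min(r-i=1, Z[3]=0)=0; Z[16]=0
i=17: i≥r, start 0; Z[17]=0
i=18: i≥r, start 0; Z[18]=0
i=19: i≥r, start 0; Z[19]=1 extend→box=[19,20)
i=20: i≥r, start 0; Z[20]=4 extend→box=[20,24)
i=21: min(r-i=3, Z[1]=0)=0; Z[21]=0
i=22: min(r-i=2, Z[2]=3)=2; Z[22]=2
i=23: min(r-i=1, Z[3]=0)=0; Z[23]=0
i=24: i≥r, start 0; Z[24]=0

[25, 0, 3, 0, 1, 4, 0, 2, 0, 0, 0, 5, 0, 4, 0, 2, 0, 0, 0, 1, 4, 0, 2, 0, 0]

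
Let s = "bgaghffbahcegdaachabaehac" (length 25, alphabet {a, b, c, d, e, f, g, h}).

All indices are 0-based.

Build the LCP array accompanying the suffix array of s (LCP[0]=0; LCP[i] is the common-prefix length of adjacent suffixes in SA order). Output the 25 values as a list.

rank | idx | suffix
   0 |  14 | aachabaehac
   1 |  18 | abaehac
   2 |  23 | ac
   3 |  15 | achabaehac
   4 |  20 | aehac
   5 |   2 | aghffbahcegdaachabaehac
   6 |   8 | ahcegdaachabaehac
   7 |  19 | baehac
   8 |   7 | bahcegdaachabaehac
   9 |   0 | bgaghffbahcegdaachabaehac
  10 |  24 | c
  11 |  10 | cegdaachabaehac
  12 |  16 | chabaehac
  13 |  13 | daachabaehac
  14 |  11 | egdaachabaehac
  15 |  21 | ehac
  16 |   6 | fbahcegdaachabaehac
  17 |   5 | ffbahcegdaachabaehac
  18 |   1 | gaghffbahcegdaachabaehac
  19 |  12 | gdaachabaehac
  20 |   3 | ghffbahcegdaachabaehac
  21 |  17 | habaehac
  22 |  22 | hac
  23 |   9 | hcegdaachabaehac
  24 |   4 | hffbahcegdaachabaehac

SA = [14, 18, 23, 15, 20, 2, 8, 19, 7, 0, 24, 10, 16, 13, 11, 21, 6, 5, 1, 12, 3, 17, 22, 9, 4]
rank  pair      lcp
   1  s[14:],s[18:]  1  'a'
   2  s[18:],s[23:]  1  'a'
   3  s[23:],s[15:]  2  'ac'
   4  s[15:],s[20:]  1  'a'
   5  s[20:],s[2:]  1  'a'
   6  s[2:],s[8:]  1  'a'
   7  s[8:],s[19:]  0  ''
   8  s[19:],s[7:]  2  'ba'
   9  s[7:],s[0:]  1  'b'
  10  s[0:],s[24:]  0  ''
  11  s[24:],s[10:]  1  'c'
  12  s[10:],s[16:]  1  'c'
  13  s[16:],s[13:]  0  ''
  14  s[13:],s[11:]  0  ''
  15  s[11:],s[21:]  1  'e'
  16  s[21:],s[6:]  0  ''
  17  s[6:],s[5:]  1  'f'
  18  s[5:],s[1:]  0  ''
  19  s[1:],s[12:]  1  'g'
  20  s[12:],s[3:]  1  'g'
  21  s[3:],s[17:]  0  ''
  22  s[17:],s[22:]  2  'ha'
  23  s[22:],s[9:]  1  'h'
  24  s[9:],s[4:]  1  'h'

[0, 1, 1, 2, 1, 1, 1, 0, 2, 1, 0, 1, 1, 0, 0, 1, 0, 1, 0, 1, 1, 0, 2, 1, 1]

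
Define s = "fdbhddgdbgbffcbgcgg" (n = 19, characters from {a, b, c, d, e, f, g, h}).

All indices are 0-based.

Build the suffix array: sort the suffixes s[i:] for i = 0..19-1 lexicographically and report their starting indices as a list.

sorted suffixes:
  #0 SA[0]=10  'bffcbgcgg'
  #1 SA[1]=8  'bgbffcbgcgg'
  #2 SA[2]=14  'bgcgg'
  #3 SA[3]=2  'bhddgdbgbffcbgcgg'
  #4 SA[4]=13  'cbgcgg'
  #5 SA[5]=16  'cgg'
  #6 SA[6]=7  'dbgbffcbgcgg'
  #7 SA[7]=1  'dbhddgdbgbffcbgcgg'
  #8 SA[8]=4  'ddgdbgbffcbgcgg'
  #9 SA[9]=5  'dgdbgbffcbgcgg'
  #10 SA[10]=12  'fcbgcgg'
  #11 SA[11]=0  'fdbhddgdbgbffcbgcgg'
  #12 SA[12]=11  'ffcbgcgg'
  #13 SA[13]=18  'g'
  #14 SA[14]=9  'gbffcbgcgg'
  #15 SA[15]=15  'gcgg'
  #16 SA[16]=6  'gdbgbffcbgcgg'
  #17 SA[17]=17  'gg'
  #18 SA[18]=3  'hddgdbgbffcbgcgg'

[10, 8, 14, 2, 13, 16, 7, 1, 4, 5, 12, 0, 11, 18, 9, 15, 6, 17, 3]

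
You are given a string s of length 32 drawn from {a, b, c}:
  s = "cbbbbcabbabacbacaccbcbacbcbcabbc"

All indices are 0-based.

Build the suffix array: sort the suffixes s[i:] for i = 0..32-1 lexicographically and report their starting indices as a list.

rank→(start, suffix):
  0 → (9, 'abacbacaccbcbacbcbcabbc')
  1 → (6, 'abbabacbacaccbcbacbcbcabbc')
  2 → (28, 'abbc')
  3 → (14, 'acaccbcbacbcbcabbc')
  4 → (11, 'acbacaccbcbacbcbcabbc')
  5 → (22, 'acbcbcabbc')
  6 → (16, 'accbcbacbcbcabbc')
  7 → (8, 'babacbacaccbcbacbcbcabbc')
  8 → (13, 'bacaccbcbacbcbcabbc')
  9 → (10, 'bacbacaccbcbacbcbcabbc')
  10 → (21, 'bacbcbcabbc')
  11 → (7, 'bbabacbacaccbcbacbcbcabbc')
  12 → (1, 'bbbbcabbabacbacaccbcbacbcbcabbc')
  13 → (2, 'bbbcabbabacbacaccbcbacbcbcabbc')
  14 → (29, 'bbc')
  15 → (3, 'bbcabbabacbacaccbcbacbcbcabbc')
  16 → (30, 'bc')
  17 → (4, 'bcabbabacbacaccbcbacbcbcabbc')
  18 → (26, 'bcabbc')
  19 → (19, 'bcbacbcbcabbc')
  20 → (24, 'bcbcabbc')
  21 → (31, 'c')
  22 → (5, 'cabbabacbacaccbcbacbcbcabbc')
  23 → (27, 'cabbc')
  24 → (15, 'caccbcbacbcbcabbc')
  25 → (12, 'cbacaccbcbacbcbcabbc')
  26 → (20, 'cbacbcbcabbc')
  27 → (0, 'cbbbbcabbabacbacaccbcbacbcbcabbc')
  28 → (25, 'cbcabbc')
  29 → (18, 'cbcbacbcbcabbc')
  30 → (23, 'cbcbcabbc')
  31 → (17, 'ccbcbacbcbcabbc')

[9, 6, 28, 14, 11, 22, 16, 8, 13, 10, 21, 7, 1, 2, 29, 3, 30, 4, 26, 19, 24, 31, 5, 27, 15, 12, 20, 0, 25, 18, 23, 17]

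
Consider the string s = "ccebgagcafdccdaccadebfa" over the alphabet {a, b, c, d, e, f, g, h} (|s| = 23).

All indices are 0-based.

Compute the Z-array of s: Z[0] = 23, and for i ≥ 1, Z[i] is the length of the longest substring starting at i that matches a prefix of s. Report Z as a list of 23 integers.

[23, 1, 0, 0, 0, 0, 0, 1, 0, 0, 0, 2, 1, 0, 0, 2, 1, 0, 0, 0, 0, 0, 0]

Z[0]=23
i=1: i≥r, start 0; Z[1]=1 grow→box=[1,2)
i=2: i≥r, start 0; Z[2]=0
i=3: i≥r, start 0; Z[3]=0
i=4: i≥r, start 0; Z[4]=0
i=5: i≥r, start 0; Z[5]=0
i=6: i≥r, start 0; Z[6]=0
i=7: i≥r, start 0; Z[7]=1 grow→box=[7,8)
i=8: i≥r, start 0; Z[8]=0
i=9: i≥r, start 0; Z[9]=0
i=10: i≥r, start 0; Z[10]=0
i=11: i≥r, start 0; Z[11]=2 grow→box=[11,13)
i=12: min(r-i=1, Z[1]=1)=1; Z[12]=1
i=13: i≥r, start 0; Z[13]=0
i=14: i≥r, start 0; Z[14]=0
i=15: i≥r, start 0; Z[15]=2 grow→box=[15,17)
i=16: min(r-i=1, Z[1]=1)=1; Z[16]=1
i=17: i≥r, start 0; Z[17]=0
i=18: i≥r, start 0; Z[18]=0
i=19: i≥r, start 0; Z[19]=0
i=20: i≥r, start 0; Z[20]=0
i=21: i≥r, start 0; Z[21]=0
i=22: i≥r, start 0; Z[22]=0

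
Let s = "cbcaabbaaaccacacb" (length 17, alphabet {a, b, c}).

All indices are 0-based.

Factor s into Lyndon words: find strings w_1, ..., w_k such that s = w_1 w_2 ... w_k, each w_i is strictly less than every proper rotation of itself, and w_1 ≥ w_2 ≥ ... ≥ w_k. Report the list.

["c", "bc", "aabb", "aaaccacacb"]

emit factor 1: 'c' (i=0, period=1)
emit factor 2: 'bc' (i=1, period=2)
emit factor 3: 'aabb' (i=3, period=4)
emit factor 4: 'aaaccacacb' (i=7, period=10)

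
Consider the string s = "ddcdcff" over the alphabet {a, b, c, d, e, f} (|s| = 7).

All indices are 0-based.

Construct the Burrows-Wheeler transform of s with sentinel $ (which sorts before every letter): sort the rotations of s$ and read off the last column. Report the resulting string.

fdddc$fc

rank  rotation  last
    0  $ddcdcff  f
    1  cdcff$dd  d
    2  cff$ddcd  d
    3  dcdcff$d  d
    4  dcff$ddc  c
    5  ddcdcff$  $
    6  f$ddcdcf  f
    7  ff$ddcdc  c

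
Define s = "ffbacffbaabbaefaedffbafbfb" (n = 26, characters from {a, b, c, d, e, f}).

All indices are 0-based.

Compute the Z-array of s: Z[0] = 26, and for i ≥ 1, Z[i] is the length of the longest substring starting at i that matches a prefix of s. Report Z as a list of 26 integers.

Z[0]=26
i=1: fresh scan; Z[1]=1 grow→box=[1,2)
i=2: fresh scan; Z[2]=0
i=3: fresh scan; Z[3]=0
i=4: fresh scan; Z[4]=0
i=5: fresh scan; Z[5]=4 grow→box=[5,9)
i=6: min(r-i=3, Z[1]=1)=1; Z[6]=1
i=7: min(r-i=2, Z[2]=0)=0; Z[7]=0
i=8: min(r-i=1, Z[3]=0)=0; Z[8]=0
i=9: fresh scan; Z[9]=0
i=10: fresh scan; Z[10]=0
i=11: fresh scan; Z[11]=0
i=12: fresh scan; Z[12]=0
i=13: fresh scan; Z[13]=0
i=14: fresh scan; Z[14]=1 grow→box=[14,15)
i=15: fresh scan; Z[15]=0
i=16: fresh scan; Z[16]=0
i=17: fresh scan; Z[17]=0
i=18: fresh scan; Z[18]=4 grow→box=[18,22)
i=19: min(r-i=3, Z[1]=1)=1; Z[19]=1
i=20: min(r-i=2, Z[2]=0)=0; Z[20]=0
i=21: min(r-i=1, Z[3]=0)=0; Z[21]=0
i=22: fresh scan; Z[22]=1 grow→box=[22,23)
i=23: fresh scan; Z[23]=0
i=24: fresh scan; Z[24]=1 grow→box=[24,25)
i=25: fresh scan; Z[25]=0

[26, 1, 0, 0, 0, 4, 1, 0, 0, 0, 0, 0, 0, 0, 1, 0, 0, 0, 4, 1, 0, 0, 1, 0, 1, 0]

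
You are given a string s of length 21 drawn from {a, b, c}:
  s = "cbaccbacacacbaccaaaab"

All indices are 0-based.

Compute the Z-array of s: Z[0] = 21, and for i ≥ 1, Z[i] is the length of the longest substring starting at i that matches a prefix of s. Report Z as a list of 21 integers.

[21, 0, 0, 1, 4, 0, 0, 1, 0, 1, 0, 5, 0, 0, 1, 1, 0, 0, 0, 0, 0]

Z[0]=21
i=1: fresh scan; Z[1]=0
i=2: fresh scan; Z[2]=0
i=3: fresh scan; Z[3]=1 scan→box=[3,4)
i=4: fresh scan; Z[4]=4 scan→box=[4,8)
i=5: min(r-i=3, Z[1]=0)=0; Z[5]=0
i=6: min(r-i=2, Z[2]=0)=0; Z[6]=0
i=7: min(r-i=1, Z[3]=1)=1; Z[7]=1
i=8: fresh scan; Z[8]=0
i=9: fresh scan; Z[9]=1 scan→box=[9,10)
i=10: fresh scan; Z[10]=0
i=11: fresh scan; Z[11]=5 scan→box=[11,16)
i=12: min(r-i=4, Z[1]=0)=0; Z[12]=0
i=13: min(r-i=3, Z[2]=0)=0; Z[13]=0
i=14: min(r-i=2, Z[3]=1)=1; Z[14]=1
i=15: min(r-i=1, Z[4]=4)=1; Z[15]=1
i=16: fresh scan; Z[16]=0
i=17: fresh scan; Z[17]=0
i=18: fresh scan; Z[18]=0
i=19: fresh scan; Z[19]=0
i=20: fresh scan; Z[20]=0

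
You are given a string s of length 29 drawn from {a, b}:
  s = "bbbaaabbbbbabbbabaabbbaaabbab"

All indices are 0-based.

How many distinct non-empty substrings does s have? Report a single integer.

rank→(start, suffix):
  0 → (22, 'aaabbab')
  1 → (3, 'aaabbbbbabbbabaabbbaaabbab')
  2 → (23, 'aabbab')
  3 → (17, 'aabbbaaabbab')
  4 → (4, 'aabbbbbabbbabaabbbaaabbab')
  5 → (27, 'ab')
  6 → (15, 'abaabbbaaabbab')
  7 → (24, 'abbab')
  8 → (18, 'abbbaaabbab')
  9 → (11, 'abbbabaabbbaaabbab')
  10 → (5, 'abbbbbabbbabaabbbaaabbab')
  11 → (28, 'b')
  12 → (21, 'baaabbab')
  13 → (2, 'baaabbbbbabbbabaabbbaaabbab')
  14 → (16, 'baabbbaaabbab')
  15 → (26, 'bab')
  16 → (14, 'babaabbbaaabbab')
  17 → (10, 'babbbabaabbbaaabbab')
  18 → (20, 'bbaaabbab')
  19 → (1, 'bbaaabbbbbabbbabaabbbaaabbab')
  20 → (25, 'bbab')
  21 → (13, 'bbabaabbbaaabbab')
  22 → (9, 'bbabbbabaabbbaaabbab')
  23 → (19, 'bbbaaabbab')
  24 → (0, 'bbbaaabbbbbabbbabaabbbaaabbab')
  25 → (12, 'bbbabaabbbaaabbab')
  26 → (8, 'bbbabbbabaabbbaaabbab')
  27 → (7, 'bbbbabbbabaabbbaaabbab')
  28 → (6, 'bbbbbabbbabaabbbaaabbab')

SA = [22, 3, 23, 17, 4, 27, 15, 24, 18, 11, 5, 28, 21, 2, 16, 26, 14, 10, 20, 1, 25, 13, 9, 19, 0, 12, 8, 7, 6]
i: (SA[i-1],SA[i]) lcp shared
  1: (22,3) 5 'aaabb'
  2: (3,23) 2 'aa'
  3: (23,17) 4 'aabb'
  4: (17,4) 5 'aabbb'
  5: (4,27) 1 'a'
  6: (27,15) 2 'ab'
  7: (15,24) 2 'ab'
  8: (24,18) 3 'abb'
  9: (18,11) 5 'abbba'
  10: (11,5) 4 'abbb'
  11: (5,28) 0 ''
  12: (28,21) 1 'b'
  13: (21,2) 6 'baaabb'
  14: (2,16) 3 'baa'
  15: (16,26) 2 'ba'
  16: (26,14) 3 'bab'
  17: (14,10) 3 'bab'
  18: (10,20) 1 'b'
  19: (20,1) 7 'bbaaabb'
  20: (1,25) 3 'bba'
  21: (25,13) 4 'bbab'
  22: (13,9) 4 'bbab'
  23: (9,19) 2 'bb'
  24: (19,0) 8 'bbbaaabb'
  25: (0,12) 4 'bbba'
  26: (12,8) 5 'bbbab'
  27: (8,7) 3 'bbb'
  28: (7,6) 4 'bbbb'

n(n+1)/2 = 29·30/2 = 435
Σ LCP = 0 + 5 + 2 + 4 + 5 + 1 + 2 + 2 + 3 + 5 + 4 + 0 + 1 + 6 + 3 + 2 + 3 + 3 + 1 + 7 + 3 + 4 + 4 + 2 + 8 + 4 + 5 + 3 + 4 = 96
distinct = 435 − 96 = 339

339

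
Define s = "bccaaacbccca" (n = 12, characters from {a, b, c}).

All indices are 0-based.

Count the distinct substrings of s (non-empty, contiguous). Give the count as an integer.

rank→(start, suffix):
  0 → (11, 'a')
  1 → (3, 'aaacbccca')
  2 → (4, 'aacbccca')
  3 → (5, 'acbccca')
  4 → (0, 'bccaaacbccca')
  5 → (7, 'bccca')
  6 → (10, 'ca')
  7 → (2, 'caaacbccca')
  8 → (6, 'cbccca')
  9 → (9, 'cca')
  10 → (1, 'ccaaacbccca')
  11 → (8, 'ccca')

SA = [11, 3, 4, 5, 0, 7, 10, 2, 6, 9, 1, 8]
rank  pair      lcp
   1  s[11:],s[3:]  1  'a'
   2  s[3:],s[4:]  2  'aa'
   3  s[4:],s[5:]  1  'a'
   4  s[5:],s[0:]  0  ''
   5  s[0:],s[7:]  3  'bcc'
   6  s[7:],s[10:]  0  ''
   7  s[10:],s[2:]  2  'ca'
   8  s[2:],s[6:]  1  'c'
   9  s[6:],s[9:]  1  'c'
  10  s[9:],s[1:]  3  'cca'
  11  s[1:],s[8:]  2  'cc'

n(n+1)/2 = 12·13/2 = 78
Σ LCP = 0 + 1 + 2 + 1 + 0 + 3 + 0 + 2 + 1 + 1 + 3 + 2 = 16
distinct = 78 − 16 = 62

62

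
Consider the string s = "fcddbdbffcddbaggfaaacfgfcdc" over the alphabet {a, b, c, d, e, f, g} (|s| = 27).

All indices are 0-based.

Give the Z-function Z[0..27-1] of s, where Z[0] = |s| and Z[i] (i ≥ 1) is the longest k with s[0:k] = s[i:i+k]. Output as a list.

Z[0]=27
i=1: fresh scan; Z[1]=0
i=2: fresh scan; Z[2]=0
i=3: fresh scan; Z[3]=0
i=4: fresh scan; Z[4]=0
i=5: fresh scan; Z[5]=0
i=6: fresh scan; Z[6]=0
i=7: fresh scan; Z[7]=1 extend→box=[7,8)
i=8: fresh scan; Z[8]=5 extend→box=[8,13)
i=9: min(r-i=4, Z[1]=0)=0; Z[9]=0
i=10: min(r-i=3, Z[2]=0)=0; Z[10]=0
i=11: min(r-i=2, Z[3]=0)=0; Z[11]=0
i=12: min(r-i=1, Z[4]=0)=0; Z[12]=0
i=13: fresh scan; Z[13]=0
i=14: fresh scan; Z[14]=0
i=15: fresh scan; Z[15]=0
i=16: fresh scan; Z[16]=1 extend→box=[16,17)
i=17: fresh scan; Z[17]=0
i=18: fresh scan; Z[18]=0
i=19: fresh scan; Z[19]=0
i=20: fresh scan; Z[20]=0
i=21: fresh scan; Z[21]=1 extend→box=[21,22)
i=22: fresh scan; Z[22]=0
i=23: fresh scan; Z[23]=3 extend→box=[23,26)
i=24: min(r-i=2, Z[1]=0)=0; Z[24]=0
i=25: min(r-i=1, Z[2]=0)=0; Z[25]=0
i=26: fresh scan; Z[26]=0

[27, 0, 0, 0, 0, 0, 0, 1, 5, 0, 0, 0, 0, 0, 0, 0, 1, 0, 0, 0, 0, 1, 0, 3, 0, 0, 0]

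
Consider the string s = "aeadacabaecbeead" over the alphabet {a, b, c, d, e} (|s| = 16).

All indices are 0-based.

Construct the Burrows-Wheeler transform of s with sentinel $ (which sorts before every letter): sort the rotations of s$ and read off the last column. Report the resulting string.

dcdee$bacaeaaeaab

rank  rotation           last
    0  $aeadacabaecbeead  d
    1  abaecbeead$aeadac  c
    2  acabaecbeead$aead  d
    3  ad$aeadacabaecbee  e
    4  adacabaecbeead$ae  e
    5  aeadacabaecbeead$  $
    6  aecbeead$aeadacab  b
    7  baecbeead$aeadaca  a
    8  beead$aeadacabaec  c
    9  cabaecbeead$aeada  a
   10  cbeead$aeadacabae  e
   11  d$aeadacabaecbeea  a
   12  dacabaecbeead$aea  a
   13  ead$aeadacabaecbe  e
   14  eadacabaecbeead$a  a
   15  ecbeead$aeadacaba  a
   16  eead$aeadacabaecb  b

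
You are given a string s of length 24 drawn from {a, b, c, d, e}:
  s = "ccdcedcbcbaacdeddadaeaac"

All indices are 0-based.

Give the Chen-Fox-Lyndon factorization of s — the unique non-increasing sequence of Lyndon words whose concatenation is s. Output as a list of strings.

emit factor 1: 'ccdced' (i=0, period=6)
emit factor 2: 'c' (i=6, period=1)
emit factor 3: 'bc' (i=7, period=2)
emit factor 4: 'b' (i=9, period=1)
emit factor 5: 'aacdeddadae' (i=10, period=11)
emit factor 6: 'aac' (i=21, period=3)

["ccdced", "c", "bc", "b", "aacdeddadae", "aac"]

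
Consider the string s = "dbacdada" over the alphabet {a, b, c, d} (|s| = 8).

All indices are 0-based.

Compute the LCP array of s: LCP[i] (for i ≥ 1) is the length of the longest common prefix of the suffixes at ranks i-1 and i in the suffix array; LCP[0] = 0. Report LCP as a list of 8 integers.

[0, 1, 1, 0, 0, 0, 2, 1]

sorted suffixes:
  #0 SA[0]=7  'a'
  #1 SA[1]=2  'acdada'
  #2 SA[2]=5  'ada'
  #3 SA[3]=1  'bacdada'
  #4 SA[4]=3  'cdada'
  #5 SA[5]=6  'da'
  #6 SA[6]=4  'dada'
  #7 SA[7]=0  'dbacdada'

SA = [7, 2, 5, 1, 3, 6, 4, 0]
[i] adj suffixes → lcp
  [1] 7/2 → 1 ('a')
  [2] 2/5 → 1 ('a')
  [3] 5/1 → 0 ('')
  [4] 1/3 → 0 ('')
  [5] 3/6 → 0 ('')
  [6] 6/4 → 2 ('da')
  [7] 4/0 → 1 ('d')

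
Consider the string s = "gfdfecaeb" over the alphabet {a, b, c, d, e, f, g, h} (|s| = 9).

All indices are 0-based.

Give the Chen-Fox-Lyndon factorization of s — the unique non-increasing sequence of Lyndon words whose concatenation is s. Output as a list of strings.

emit factor 1: 'g' (i=0, period=1)
emit factor 2: 'f' (i=1, period=1)
emit factor 3: 'dfe' (i=2, period=3)
emit factor 4: 'c' (i=5, period=1)
emit factor 5: 'aeb' (i=6, period=3)

["g", "f", "dfe", "c", "aeb"]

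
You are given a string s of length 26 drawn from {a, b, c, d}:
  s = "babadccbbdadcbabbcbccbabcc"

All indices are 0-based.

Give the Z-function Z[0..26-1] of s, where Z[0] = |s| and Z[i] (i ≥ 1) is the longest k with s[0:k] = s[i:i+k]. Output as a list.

[26, 0, 2, 0, 0, 0, 0, 1, 1, 0, 0, 0, 0, 3, 0, 1, 1, 0, 1, 0, 0, 3, 0, 1, 0, 0]

Z[0]=26
i=1: i≥r, start 0; Z[1]=0
i=2: i≥r, start 0; Z[2]=2 grow→box=[2,4)
i=3: min(r-i=1, Z[1]=0)=0; Z[3]=0
i=4: i≥r, start 0; Z[4]=0
i=5: i≥r, start 0; Z[5]=0
i=6: i≥r, start 0; Z[6]=0
i=7: i≥r, start 0; Z[7]=1 grow→box=[7,8)
i=8: i≥r, start 0; Z[8]=1 grow→box=[8,9)
i=9: i≥r, start 0; Z[9]=0
i=10: i≥r, start 0; Z[10]=0
i=11: i≥r, start 0; Z[11]=0
i=12: i≥r, start 0; Z[12]=0
i=13: i≥r, start 0; Z[13]=3 grow→box=[13,16)
i=14: min(r-i=2, Z[1]=0)=0; Z[14]=0
i=15: min(r-i=1, Z[2]=2)=1; Z[15]=1
i=16: i≥r, start 0; Z[16]=1 grow→box=[16,17)
i=17: i≥r, start 0; Z[17]=0
i=18: i≥r, start 0; Z[18]=1 grow→box=[18,19)
i=19: i≥r, start 0; Z[19]=0
i=20: i≥r, start 0; Z[20]=0
i=21: i≥r, start 0; Z[21]=3 grow→box=[21,24)
i=22: min(r-i=2, Z[1]=0)=0; Z[22]=0
i=23: min(r-i=1, Z[2]=2)=1; Z[23]=1
i=24: i≥r, start 0; Z[24]=0
i=25: i≥r, start 0; Z[25]=0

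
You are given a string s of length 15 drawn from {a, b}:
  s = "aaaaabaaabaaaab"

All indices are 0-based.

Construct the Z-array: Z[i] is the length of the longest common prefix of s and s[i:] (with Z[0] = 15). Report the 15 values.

Z[0]=15
i=1: outside box; Z[1]=4 grow→box=[1,5)
i=2: min(r-i=3, Z[1]=4)=3; Z[2]=3
i=3: min(r-i=2, Z[2]=3)=2; Z[3]=2
i=4: min(r-i=1, Z[3]=2)=1; Z[4]=1
i=5: outside box; Z[5]=0
i=6: outside box; Z[6]=3 grow→box=[6,9)
i=7: min(r-i=2, Z[1]=4)=2; Z[7]=2
i=8: min(r-i=1, Z[2]=3)=1; Z[8]=1
i=9: outside box; Z[9]=0
i=10: outside box; Z[10]=4 grow→box=[10,14)
i=11: min(r-i=3, Z[1]=4)=3; Z[11]=3
i=12: min(r-i=2, Z[2]=3)=2; Z[12]=2
i=13: min(r-i=1, Z[3]=2)=1; Z[13]=1
i=14: outside box; Z[14]=0

[15, 4, 3, 2, 1, 0, 3, 2, 1, 0, 4, 3, 2, 1, 0]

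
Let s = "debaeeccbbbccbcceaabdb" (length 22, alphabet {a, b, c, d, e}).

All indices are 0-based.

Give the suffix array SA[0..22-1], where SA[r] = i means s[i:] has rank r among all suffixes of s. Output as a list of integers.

rank→(start, suffix):
  0 → (17, 'aabdb')
  1 → (18, 'abdb')
  2 → (3, 'aeeccbbbccbcceaabdb')
  3 → (21, 'b')
  4 → (2, 'baeeccbbbccbcceaabdb')
  5 → (8, 'bbbccbcceaabdb')
  6 → (9, 'bbccbcceaabdb')
  7 → (10, 'bccbcceaabdb')
  8 → (13, 'bcceaabdb')
  9 → (19, 'bdb')
  10 → (7, 'cbbbccbcceaabdb')
  11 → (12, 'cbcceaabdb')
  12 → (6, 'ccbbbccbcceaabdb')
  13 → (11, 'ccbcceaabdb')
  14 → (14, 'cceaabdb')
  15 → (15, 'ceaabdb')
  16 → (20, 'db')
  17 → (0, 'debaeeccbbbccbcceaabdb')
  18 → (16, 'eaabdb')
  19 → (1, 'ebaeeccbbbccbcceaabdb')
  20 → (5, 'eccbbbccbcceaabdb')
  21 → (4, 'eeccbbbccbcceaabdb')

[17, 18, 3, 21, 2, 8, 9, 10, 13, 19, 7, 12, 6, 11, 14, 15, 20, 0, 16, 1, 5, 4]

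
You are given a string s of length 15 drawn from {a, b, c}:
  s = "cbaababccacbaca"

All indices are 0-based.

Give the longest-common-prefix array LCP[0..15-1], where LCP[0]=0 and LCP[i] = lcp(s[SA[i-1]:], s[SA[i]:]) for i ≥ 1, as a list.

[0, 1, 1, 2, 1, 2, 0, 2, 2, 1, 0, 2, 1, 3, 1]

rank | idx | suffix
   0 |  14 | a
   1 |   2 | aababccacbaca
   2 |   3 | ababccacbaca
   3 |   5 | abccacbaca
   4 |  12 | aca
   5 |   9 | acbaca
   6 |   1 | baababccacbaca
   7 |   4 | babccacbaca
   8 |  11 | baca
   9 |   6 | bccacbaca
  10 |  13 | ca
  11 |   8 | cacbaca
  12 |   0 | cbaababccacbaca
  13 |  10 | cbaca
  14 |   7 | ccacbaca

SA = [14, 2, 3, 5, 12, 9, 1, 4, 11, 6, 13, 8, 0, 10, 7]
[i] adj suffixes → lcp
  [1] 14/2 → 1 ('a')
  [2] 2/3 → 1 ('a')
  [3] 3/5 → 2 ('ab')
  [4] 5/12 → 1 ('a')
  [5] 12/9 → 2 ('ac')
  [6] 9/1 → 0 ('')
  [7] 1/4 → 2 ('ba')
  [8] 4/11 → 2 ('ba')
  [9] 11/6 → 1 ('b')
  [10] 6/13 → 0 ('')
  [11] 13/8 → 2 ('ca')
  [12] 8/0 → 1 ('c')
  [13] 0/10 → 3 ('cba')
  [14] 10/7 → 1 ('c')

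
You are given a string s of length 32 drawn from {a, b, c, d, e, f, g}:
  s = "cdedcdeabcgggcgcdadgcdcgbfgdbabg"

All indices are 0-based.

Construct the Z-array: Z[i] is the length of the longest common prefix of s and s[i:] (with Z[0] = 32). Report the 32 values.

Z[0]=32
i=1: i≥r, start 0; Z[1]=0
i=2: i≥r, start 0; Z[2]=0
i=3: i≥r, start 0; Z[3]=0
i=4: i≥r, start 0; Z[4]=3 extend→box=[4,7)
i=5: min(r-i=2, Z[1]=0)=0; Z[5]=0
i=6: min(r-i=1, Z[2]=0)=0; Z[6]=0
i=7: i≥r, start 0; Z[7]=0
i=8: i≥r, start 0; Z[8]=0
i=9: i≥r, start 0; Z[9]=1 extend→box=[9,10)
i=10: i≥r, start 0; Z[10]=0
i=11: i≥r, start 0; Z[11]=0
i=12: i≥r, start 0; Z[12]=0
i=13: i≥r, start 0; Z[13]=1 extend→box=[13,14)
i=14: i≥r, start 0; Z[14]=0
i=15: i≥r, start 0; Z[15]=2 extend→box=[15,17)
i=16: min(r-i=1, Z[1]=0)=0; Z[16]=0
i=17: i≥r, start 0; Z[17]=0
i=18: i≥r, start 0; Z[18]=0
i=19: i≥r, start 0; Z[19]=0
i=20: i≥r, start 0; Z[20]=2 extend→box=[20,22)
i=21: min(r-i=1, Z[1]=0)=0; Z[21]=0
i=22: i≥r, start 0; Z[22]=1 extend→box=[22,23)
i=23: i≥r, start 0; Z[23]=0
i=24: i≥r, start 0; Z[24]=0
i=25: i≥r, start 0; Z[25]=0
i=26: i≥r, start 0; Z[26]=0
i=27: i≥r, start 0; Z[27]=0
i=28: i≥r, start 0; Z[28]=0
i=29: i≥r, start 0; Z[29]=0
i=30: i≥r, start 0; Z[30]=0
i=31: i≥r, start 0; Z[31]=0

[32, 0, 0, 0, 3, 0, 0, 0, 0, 1, 0, 0, 0, 1, 0, 2, 0, 0, 0, 0, 2, 0, 1, 0, 0, 0, 0, 0, 0, 0, 0, 0]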